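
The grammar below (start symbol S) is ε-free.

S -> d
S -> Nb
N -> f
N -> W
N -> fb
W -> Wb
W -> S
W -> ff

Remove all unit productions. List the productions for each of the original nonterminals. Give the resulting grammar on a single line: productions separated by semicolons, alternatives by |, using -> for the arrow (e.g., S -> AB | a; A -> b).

S -> d | Nb; N -> d | f | Nb | Wb | fb | ff; W -> d | Nb | Wb | ff

Unit productions: N->W, W->S.
Unit pairs (A ⇒* B via units): (N,S), (N,W), (W,S).
S: inherits non-unit rules of {S} → Nb | d.
N: inherits non-unit rules of {N, S, W} → Nb | Wb | d | f | fb | ff.
W: inherits non-unit rules of {S, W} → Nb | Wb | d | ff.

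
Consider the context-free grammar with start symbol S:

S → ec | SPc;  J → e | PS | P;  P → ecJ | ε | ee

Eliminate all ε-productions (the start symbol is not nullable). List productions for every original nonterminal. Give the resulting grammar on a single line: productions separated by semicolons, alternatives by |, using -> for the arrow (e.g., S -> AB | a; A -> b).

S -> Sc | ec | SPc; J -> P | S | e | PS; P -> ec | ee | ecJ

Nullable set: {J, P}.
S -> SPc: P nullable, giving SPc | Sc.
J -> P: P nullable, giving P.
J -> PS: P nullable, giving PS | S.
Drop P -> ε.
P -> ecJ: J nullable, giving ec | ecJ.
Unchanged (no nullable symbols): S -> ec; J -> e; P -> ee.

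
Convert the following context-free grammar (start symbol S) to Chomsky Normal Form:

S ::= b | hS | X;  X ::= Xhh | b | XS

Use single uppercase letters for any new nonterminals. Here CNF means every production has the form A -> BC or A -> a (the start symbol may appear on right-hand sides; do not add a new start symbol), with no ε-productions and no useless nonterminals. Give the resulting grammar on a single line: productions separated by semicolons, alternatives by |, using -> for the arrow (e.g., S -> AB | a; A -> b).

S -> b | AS | XB | XS; A -> h; B -> AA; C -> AA; X -> b | XC | XS

No ε-productions.
After unit-elimination: S -> b | XS | hS | Xhh; X -> b | XS | Xhh.
TERM: introduce A -> h and substitute in every rule of length ≥2.
BIN: S -> XAA becomes S -> XB, B -> AA; X -> XAA becomes X -> XC, C -> AA.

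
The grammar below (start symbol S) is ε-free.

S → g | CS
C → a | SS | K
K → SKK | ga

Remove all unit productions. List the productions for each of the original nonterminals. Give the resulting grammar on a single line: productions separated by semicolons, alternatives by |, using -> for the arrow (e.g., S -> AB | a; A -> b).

S -> g | CS; C -> a | SS | ga | SKK; K -> ga | SKK

Unit productions: C->K.
Unit pairs (A ⇒* B via units): (C,K).
S: inherits non-unit rules of {S} → CS | g.
C: inherits non-unit rules of {C, K} → SKK | SS | a | ga.
K: inherits non-unit rules of {K} → SKK | ga.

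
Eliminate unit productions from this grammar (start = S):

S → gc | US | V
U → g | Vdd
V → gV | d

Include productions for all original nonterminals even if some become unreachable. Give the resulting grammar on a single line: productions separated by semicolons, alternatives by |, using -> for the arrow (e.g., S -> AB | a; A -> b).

Unit productions: S->V.
Unit pairs (A ⇒* B via units): (S,V).
S: inherits non-unit rules of {S, V} → US | d | gV | gc.
U: inherits non-unit rules of {U} → Vdd | g.
V: inherits non-unit rules of {V} → d | gV.

S -> d | US | gV | gc; U -> g | Vdd; V -> d | gV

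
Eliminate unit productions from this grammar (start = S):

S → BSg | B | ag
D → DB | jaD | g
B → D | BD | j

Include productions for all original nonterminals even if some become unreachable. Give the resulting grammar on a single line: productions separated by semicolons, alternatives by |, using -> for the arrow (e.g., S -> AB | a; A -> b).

Unit productions: B->D, S->B.
Unit pairs (A ⇒* B via units): (B,D), (S,B), (S,D).
S: inherits non-unit rules of {B, D, S} → BD | BSg | DB | ag | g | j | jaD.
B: inherits non-unit rules of {B, D} → BD | DB | g | j | jaD.
D: inherits non-unit rules of {D} → DB | g | jaD.

S -> g | j | BD | DB | ag | BSg | jaD; B -> g | j | BD | DB | jaD; D -> g | DB | jaD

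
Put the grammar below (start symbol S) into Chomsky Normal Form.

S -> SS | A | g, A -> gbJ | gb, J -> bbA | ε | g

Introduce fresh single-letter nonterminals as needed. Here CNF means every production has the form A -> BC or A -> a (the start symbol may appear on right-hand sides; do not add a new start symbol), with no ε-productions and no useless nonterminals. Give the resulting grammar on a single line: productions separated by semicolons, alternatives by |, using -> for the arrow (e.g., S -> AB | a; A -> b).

Nullable: {J}; after ε-elimination: S -> A | g | SS; A -> gb | gbJ; J -> g | bbA.
After unit-elimination: S -> g | SS | gb | gbJ; A -> gb | gbJ; J -> g | bbA.
TERM: introduce C -> b, B -> g and substitute in every rule of length ≥2.
BIN: A -> BCJ becomes A -> BD, D -> CJ; J -> CCA becomes J -> CE, E -> CA; S -> BCJ becomes S -> BF, F -> CJ.

S -> g | BC | BF | SS; A -> BC | BD; B -> g; C -> b; D -> CJ; E -> CA; F -> CJ; J -> g | CE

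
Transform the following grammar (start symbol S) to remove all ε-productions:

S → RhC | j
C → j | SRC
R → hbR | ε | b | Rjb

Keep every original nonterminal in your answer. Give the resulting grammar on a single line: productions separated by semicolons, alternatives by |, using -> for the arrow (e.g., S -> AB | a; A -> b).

Nullable set: {R}.
S -> RhC: R nullable, giving RhC | hC.
C -> SRC: R nullable, giving SC | SRC.
Drop R -> ε.
R -> Rjb: R nullable, giving Rjb | jb.
R -> hbR: R nullable, giving hb | hbR.
Unchanged (no nullable symbols): S -> j; C -> j; R -> b.

S -> j | hC | RhC; C -> j | SC | SRC; R -> b | hb | jb | Rjb | hbR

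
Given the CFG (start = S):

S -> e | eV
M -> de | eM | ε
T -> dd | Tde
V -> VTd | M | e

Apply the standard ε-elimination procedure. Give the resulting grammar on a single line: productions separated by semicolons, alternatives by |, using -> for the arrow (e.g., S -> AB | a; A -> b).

S -> e | eV; M -> e | de | eM; T -> dd | Tde; V -> M | e | Td | VTd

Nullable set: {M, V}.
S -> eV: V nullable, giving e | eV.
Drop M -> ε.
M -> eM: M nullable, giving e | eM.
V -> M: M nullable, giving M.
V -> VTd: V nullable, giving Td | VTd.
Unchanged (no nullable symbols): S -> e; M -> de; T -> Tde; T -> dd; V -> e.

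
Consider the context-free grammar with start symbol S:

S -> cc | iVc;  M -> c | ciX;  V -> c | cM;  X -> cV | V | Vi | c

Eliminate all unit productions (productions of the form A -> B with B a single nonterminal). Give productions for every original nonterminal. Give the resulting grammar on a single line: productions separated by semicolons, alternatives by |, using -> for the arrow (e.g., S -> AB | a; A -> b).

Unit productions: X->V.
Unit pairs (A ⇒* B via units): (X,V).
S: inherits non-unit rules of {S} → cc | iVc.
M: inherits non-unit rules of {M} → c | ciX.
V: inherits non-unit rules of {V} → c | cM.
X: inherits non-unit rules of {V, X} → Vi | c | cM | cV.

S -> cc | iVc; M -> c | ciX; V -> c | cM; X -> c | Vi | cM | cV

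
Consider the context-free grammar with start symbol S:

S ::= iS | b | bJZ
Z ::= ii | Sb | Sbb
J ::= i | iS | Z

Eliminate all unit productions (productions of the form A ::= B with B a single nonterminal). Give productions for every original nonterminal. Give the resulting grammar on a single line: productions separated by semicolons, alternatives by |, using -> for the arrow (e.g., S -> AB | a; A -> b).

Unit productions: J->Z.
Unit pairs (A ⇒* B via units): (J,Z).
S: inherits non-unit rules of {S} → b | bJZ | iS.
J: inherits non-unit rules of {J, Z} → Sb | Sbb | i | iS | ii.
Z: inherits non-unit rules of {Z} → Sb | Sbb | ii.

S -> b | iS | bJZ; J -> i | Sb | iS | ii | Sbb; Z -> Sb | ii | Sbb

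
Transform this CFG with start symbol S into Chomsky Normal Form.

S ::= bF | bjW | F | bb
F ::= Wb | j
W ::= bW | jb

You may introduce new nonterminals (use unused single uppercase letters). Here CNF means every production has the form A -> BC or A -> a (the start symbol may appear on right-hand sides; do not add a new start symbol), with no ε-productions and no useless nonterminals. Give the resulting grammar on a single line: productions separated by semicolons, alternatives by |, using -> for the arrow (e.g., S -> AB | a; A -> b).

No ε-productions.
After unit-elimination: S -> j | Wb | bF | bb | bjW; F -> j | Wb; W -> bW | jb.
TERM: introduce A -> b, B -> j and substitute in every rule of length ≥2.
BIN: S -> ABW becomes S -> AC, C -> BW.

S -> j | AA | AC | AF | WA; A -> b; B -> j; C -> BW; F -> j | WA; W -> AW | BA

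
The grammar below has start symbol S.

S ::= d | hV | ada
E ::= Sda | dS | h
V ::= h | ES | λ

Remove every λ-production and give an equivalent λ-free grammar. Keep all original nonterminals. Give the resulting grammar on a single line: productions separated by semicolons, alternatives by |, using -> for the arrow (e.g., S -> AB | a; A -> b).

Nullable set: {V}.
S -> hV: V nullable, giving h | hV.
Drop V -> λ.
Unchanged (no nullable symbols): S -> ada; S -> d; E -> Sda; E -> dS; E -> h; V -> ES; V -> h.

S -> d | h | hV | ada; E -> h | dS | Sda; V -> h | ES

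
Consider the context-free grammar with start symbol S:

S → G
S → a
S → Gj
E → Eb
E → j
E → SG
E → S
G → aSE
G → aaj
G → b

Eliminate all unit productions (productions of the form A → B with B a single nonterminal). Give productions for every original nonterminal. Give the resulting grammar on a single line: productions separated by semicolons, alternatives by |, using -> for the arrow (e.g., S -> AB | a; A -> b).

S -> a | b | Gj | aSE | aaj; E -> a | b | j | Eb | Gj | SG | aSE | aaj; G -> b | aSE | aaj

Unit productions: E->S, S->G.
Unit pairs (A ⇒* B via units): (E,G), (E,S), (S,G).
S: inherits non-unit rules of {G, S} → Gj | a | aSE | aaj | b.
E: inherits non-unit rules of {E, G, S} → Eb | Gj | SG | a | aSE | aaj | b | j.
G: inherits non-unit rules of {G} → aSE | aaj | b.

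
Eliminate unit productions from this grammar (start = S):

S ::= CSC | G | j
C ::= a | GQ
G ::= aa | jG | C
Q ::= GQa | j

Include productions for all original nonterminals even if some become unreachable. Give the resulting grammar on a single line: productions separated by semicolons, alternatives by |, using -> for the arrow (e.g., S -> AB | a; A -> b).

Unit productions: G->C, S->G.
Unit pairs (A ⇒* B via units): (G,C), (S,C), (S,G).
S: inherits non-unit rules of {C, G, S} → CSC | GQ | a | aa | j | jG.
C: inherits non-unit rules of {C} → GQ | a.
G: inherits non-unit rules of {C, G} → GQ | a | aa | jG.
Q: inherits non-unit rules of {Q} → GQa | j.

S -> a | j | GQ | aa | jG | CSC; C -> a | GQ; G -> a | GQ | aa | jG; Q -> j | GQa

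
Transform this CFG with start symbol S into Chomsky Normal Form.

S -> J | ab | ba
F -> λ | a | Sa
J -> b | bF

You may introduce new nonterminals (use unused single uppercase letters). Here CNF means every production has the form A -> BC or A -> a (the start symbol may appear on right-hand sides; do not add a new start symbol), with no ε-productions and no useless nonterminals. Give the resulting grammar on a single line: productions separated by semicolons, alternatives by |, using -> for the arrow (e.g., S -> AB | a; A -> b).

Nullable: {F}; after ε-elimination: S -> J | ab | ba; F -> a | Sa; J -> b | bF.
After unit-elimination: S -> b | ab | bF | ba; F -> a | Sa; J -> b | bF.
TERM: introduce A -> a, B -> b and substitute in every rule of length ≥2.
Drop unreachable/unproductive: J.

S -> b | AB | BA | BF; A -> a; B -> b; F -> a | SA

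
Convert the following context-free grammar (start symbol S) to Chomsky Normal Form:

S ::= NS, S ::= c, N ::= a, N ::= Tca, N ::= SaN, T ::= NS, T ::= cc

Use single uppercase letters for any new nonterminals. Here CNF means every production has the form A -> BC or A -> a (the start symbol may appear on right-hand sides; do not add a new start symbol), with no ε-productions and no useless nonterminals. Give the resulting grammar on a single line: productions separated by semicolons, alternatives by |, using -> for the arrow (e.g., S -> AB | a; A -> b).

No ε-productions.
No unit productions to eliminate.
TERM: introduce A -> a, B -> c and substitute in every rule of length ≥2.
BIN: N -> SAN becomes N -> SC, C -> AN; N -> TBA becomes N -> TD, D -> BA.

S -> c | NS; A -> a; B -> c; C -> AN; D -> BA; N -> a | SC | TD; T -> BB | NS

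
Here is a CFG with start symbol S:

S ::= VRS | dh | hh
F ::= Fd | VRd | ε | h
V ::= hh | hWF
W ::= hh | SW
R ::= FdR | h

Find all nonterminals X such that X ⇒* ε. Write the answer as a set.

{F}

Directly nullable (have an ε-rule): {F}.
Not nullable: R, S, V, W — each has a terminal in every rule's right-hand side or depends on a non-nullable symbol.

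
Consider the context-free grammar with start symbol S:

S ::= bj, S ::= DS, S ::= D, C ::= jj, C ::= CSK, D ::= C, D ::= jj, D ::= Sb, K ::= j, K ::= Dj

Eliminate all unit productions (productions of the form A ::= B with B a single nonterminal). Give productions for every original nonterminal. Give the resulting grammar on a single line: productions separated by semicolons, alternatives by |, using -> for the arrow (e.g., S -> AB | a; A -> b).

S -> DS | Sb | bj | jj | CSK; C -> jj | CSK; D -> Sb | jj | CSK; K -> j | Dj

Unit productions: D->C, S->D.
Unit pairs (A ⇒* B via units): (D,C), (S,C), (S,D).
S: inherits non-unit rules of {C, D, S} → CSK | DS | Sb | bj | jj.
C: inherits non-unit rules of {C} → CSK | jj.
D: inherits non-unit rules of {C, D} → CSK | Sb | jj.
K: inherits non-unit rules of {K} → Dj | j.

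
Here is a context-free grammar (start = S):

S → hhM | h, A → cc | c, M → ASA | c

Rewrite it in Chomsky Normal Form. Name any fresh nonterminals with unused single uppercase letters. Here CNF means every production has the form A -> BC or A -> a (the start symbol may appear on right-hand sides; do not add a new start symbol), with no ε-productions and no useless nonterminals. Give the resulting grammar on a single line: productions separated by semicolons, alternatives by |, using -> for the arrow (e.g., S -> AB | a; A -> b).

No ε-productions.
No unit productions to eliminate.
TERM: introduce B -> c, C -> h and substitute in every rule of length ≥2.
BIN: M -> ASA becomes M -> AD, D -> SA; S -> CCM becomes S -> CE, E -> CM.

S -> h | CE; A -> c | BB; B -> c; C -> h; D -> SA; E -> CM; M -> c | AD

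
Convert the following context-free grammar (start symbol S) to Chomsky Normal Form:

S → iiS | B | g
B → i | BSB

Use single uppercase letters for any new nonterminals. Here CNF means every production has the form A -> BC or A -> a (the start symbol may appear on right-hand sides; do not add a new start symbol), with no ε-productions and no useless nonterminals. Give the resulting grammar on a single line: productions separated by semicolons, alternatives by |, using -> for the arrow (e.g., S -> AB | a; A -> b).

S -> g | i | AD | BE; A -> i; B -> i | BC; C -> SB; D -> AS; E -> SB

No ε-productions.
After unit-elimination: S -> g | i | BSB | iiS; B -> i | BSB.
TERM: introduce A -> i and substitute in every rule of length ≥2.
BIN: B -> BSB becomes B -> BC, C -> SB; S -> AAS becomes S -> AD, D -> AS; S -> BSB becomes S -> BE, E -> SB.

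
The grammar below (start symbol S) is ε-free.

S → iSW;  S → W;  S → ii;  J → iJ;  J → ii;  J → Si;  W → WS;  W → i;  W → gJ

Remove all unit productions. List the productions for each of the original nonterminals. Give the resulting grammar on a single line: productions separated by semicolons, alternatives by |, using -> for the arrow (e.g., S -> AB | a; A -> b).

Unit productions: S->W.
Unit pairs (A ⇒* B via units): (S,W).
S: inherits non-unit rules of {S, W} → WS | gJ | i | iSW | ii.
J: inherits non-unit rules of {J} → Si | iJ | ii.
W: inherits non-unit rules of {W} → WS | gJ | i.

S -> i | WS | gJ | ii | iSW; J -> Si | iJ | ii; W -> i | WS | gJ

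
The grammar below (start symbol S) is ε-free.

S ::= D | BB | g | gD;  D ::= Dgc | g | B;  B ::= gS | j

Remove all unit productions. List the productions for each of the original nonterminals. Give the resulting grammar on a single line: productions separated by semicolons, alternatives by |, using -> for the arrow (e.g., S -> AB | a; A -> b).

S -> g | j | BB | gD | gS | Dgc; B -> j | gS; D -> g | j | gS | Dgc

Unit productions: D->B, S->D.
Unit pairs (A ⇒* B via units): (D,B), (S,B), (S,D).
S: inherits non-unit rules of {B, D, S} → BB | Dgc | g | gD | gS | j.
B: inherits non-unit rules of {B} → gS | j.
D: inherits non-unit rules of {B, D} → Dgc | g | gS | j.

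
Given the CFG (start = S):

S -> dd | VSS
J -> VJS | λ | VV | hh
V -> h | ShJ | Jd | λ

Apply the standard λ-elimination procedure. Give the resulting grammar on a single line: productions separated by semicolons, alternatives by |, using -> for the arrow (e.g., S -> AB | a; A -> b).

Nullable set: {J, V}.
S -> VSS: V nullable, giving SS | VSS.
Drop J -> λ.
J -> VJS: V, J nullable, giving JS | S | VJS | VS.
J -> VV: V, V nullable, giving V | VV.
Drop V -> λ.
V -> Jd: J nullable, giving Jd | d.
V -> ShJ: J nullable, giving Sh | ShJ.
Unchanged (no nullable symbols): S -> dd; J -> hh; V -> h.

S -> SS | dd | VSS; J -> S | V | JS | VS | VV | hh | VJS; V -> d | h | Jd | Sh | ShJ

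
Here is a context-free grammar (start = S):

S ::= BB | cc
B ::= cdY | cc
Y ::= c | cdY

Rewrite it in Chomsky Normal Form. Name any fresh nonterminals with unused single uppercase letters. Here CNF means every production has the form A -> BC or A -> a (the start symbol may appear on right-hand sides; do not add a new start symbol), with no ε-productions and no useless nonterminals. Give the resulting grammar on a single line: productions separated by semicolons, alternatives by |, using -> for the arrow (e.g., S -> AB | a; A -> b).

No ε-productions.
No unit productions to eliminate.
TERM: introduce A -> c, C -> d and substitute in every rule of length ≥2.
BIN: B -> ACY becomes B -> AD, D -> CY; Y -> ACY becomes Y -> AE, E -> CY.

S -> AA | BB; A -> c; B -> AA | AD; C -> d; D -> CY; E -> CY; Y -> c | AE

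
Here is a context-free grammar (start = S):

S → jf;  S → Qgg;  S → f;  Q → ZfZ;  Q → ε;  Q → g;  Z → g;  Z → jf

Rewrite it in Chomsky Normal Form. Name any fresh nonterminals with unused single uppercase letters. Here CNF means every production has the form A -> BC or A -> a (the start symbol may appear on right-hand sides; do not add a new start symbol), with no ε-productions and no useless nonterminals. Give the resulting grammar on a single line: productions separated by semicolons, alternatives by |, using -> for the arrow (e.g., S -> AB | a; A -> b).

S -> f | BB | CA | QE; A -> f; B -> g; C -> j; D -> AZ; E -> BB; Q -> g | ZD; Z -> g | CA

Nullable: {Q}; after ε-elimination: S -> f | gg | jf | Qgg; Q -> g | ZfZ; Z -> g | jf.
No unit productions to eliminate.
TERM: introduce A -> f, B -> g, C -> j and substitute in every rule of length ≥2.
BIN: Q -> ZAZ becomes Q -> ZD, D -> AZ; S -> QBB becomes S -> QE, E -> BB.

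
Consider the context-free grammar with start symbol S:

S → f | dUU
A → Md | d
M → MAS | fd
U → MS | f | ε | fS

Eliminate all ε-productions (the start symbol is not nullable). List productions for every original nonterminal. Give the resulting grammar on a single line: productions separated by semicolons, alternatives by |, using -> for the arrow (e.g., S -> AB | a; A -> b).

S -> d | f | dU | dUU; A -> d | Md; M -> fd | MAS; U -> f | MS | fS

Nullable set: {U}.
S -> dUU: U, U nullable, giving d | dU | dUU.
Drop U -> ε.
Unchanged (no nullable symbols): S -> f; A -> Md; A -> d; M -> MAS; M -> fd; U -> MS; U -> f; U -> fS.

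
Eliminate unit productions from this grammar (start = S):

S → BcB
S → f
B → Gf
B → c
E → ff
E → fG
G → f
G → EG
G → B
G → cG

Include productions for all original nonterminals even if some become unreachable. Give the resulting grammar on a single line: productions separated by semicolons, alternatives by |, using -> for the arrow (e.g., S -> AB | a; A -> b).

Unit productions: G->B.
Unit pairs (A ⇒* B via units): (G,B).
S: inherits non-unit rules of {S} → BcB | f.
B: inherits non-unit rules of {B} → Gf | c.
E: inherits non-unit rules of {E} → fG | ff.
G: inherits non-unit rules of {B, G} → EG | Gf | c | cG | f.

S -> f | BcB; B -> c | Gf; E -> fG | ff; G -> c | f | EG | Gf | cG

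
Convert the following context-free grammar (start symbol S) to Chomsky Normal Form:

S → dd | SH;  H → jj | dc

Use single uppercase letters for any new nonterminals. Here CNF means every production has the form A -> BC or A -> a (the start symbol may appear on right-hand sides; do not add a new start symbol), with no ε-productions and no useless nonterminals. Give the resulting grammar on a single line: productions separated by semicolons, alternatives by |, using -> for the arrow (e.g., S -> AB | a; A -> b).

S -> AA | SH; A -> d; B -> c; C -> j; H -> AB | CC

No ε-productions.
No unit productions to eliminate.
TERM: introduce B -> c, A -> d, C -> j and substitute in every rule of length ≥2.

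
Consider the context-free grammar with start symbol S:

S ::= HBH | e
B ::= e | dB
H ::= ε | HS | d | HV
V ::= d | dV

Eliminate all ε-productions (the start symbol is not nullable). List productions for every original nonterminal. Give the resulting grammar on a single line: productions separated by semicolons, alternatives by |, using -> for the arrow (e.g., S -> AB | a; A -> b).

S -> B | e | BH | HB | HBH; B -> e | dB; H -> S | V | d | HS | HV; V -> d | dV

Nullable set: {H}.
S -> HBH: H, H nullable, giving B | BH | HB | HBH.
Drop H -> ε.
H -> HS: H nullable, giving HS | S.
H -> HV: H nullable, giving HV | V.
Unchanged (no nullable symbols): S -> e; B -> dB; B -> e; H -> d; V -> d; V -> dV.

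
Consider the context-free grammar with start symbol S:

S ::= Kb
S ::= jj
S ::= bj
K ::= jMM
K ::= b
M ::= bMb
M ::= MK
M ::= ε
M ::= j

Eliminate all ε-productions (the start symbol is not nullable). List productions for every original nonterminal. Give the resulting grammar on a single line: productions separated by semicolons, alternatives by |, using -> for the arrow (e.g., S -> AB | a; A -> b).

S -> Kb | bj | jj; K -> b | j | jM | jMM; M -> K | j | MK | bb | bMb

Nullable set: {M}.
K -> jMM: M, M nullable, giving j | jM | jMM.
Drop M -> ε.
M -> MK: M nullable, giving K | MK.
M -> bMb: M nullable, giving bMb | bb.
Unchanged (no nullable symbols): S -> Kb; S -> bj; S -> jj; K -> b; M -> j.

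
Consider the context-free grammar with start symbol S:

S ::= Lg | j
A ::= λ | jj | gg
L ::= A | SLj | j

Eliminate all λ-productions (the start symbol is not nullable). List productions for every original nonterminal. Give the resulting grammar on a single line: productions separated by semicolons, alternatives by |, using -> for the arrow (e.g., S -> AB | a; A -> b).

Nullable set: {A, L}.
S -> Lg: L nullable, giving Lg | g.
Drop A -> λ.
L -> A: A nullable, giving A.
L -> SLj: L nullable, giving SLj | Sj.
Unchanged (no nullable symbols): S -> j; A -> gg; A -> jj; L -> j.

S -> g | j | Lg; A -> gg | jj; L -> A | j | Sj | SLj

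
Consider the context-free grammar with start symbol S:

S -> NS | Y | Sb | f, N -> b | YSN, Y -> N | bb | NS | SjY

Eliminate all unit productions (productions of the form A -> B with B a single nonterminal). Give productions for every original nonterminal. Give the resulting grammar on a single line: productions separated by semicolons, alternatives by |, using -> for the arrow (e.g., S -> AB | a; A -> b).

Unit productions: S->Y, Y->N.
Unit pairs (A ⇒* B via units): (S,N), (S,Y), (Y,N).
S: inherits non-unit rules of {N, S, Y} → NS | Sb | SjY | YSN | b | bb | f.
N: inherits non-unit rules of {N} → YSN | b.
Y: inherits non-unit rules of {N, Y} → NS | SjY | YSN | b | bb.

S -> b | f | NS | Sb | bb | SjY | YSN; N -> b | YSN; Y -> b | NS | bb | SjY | YSN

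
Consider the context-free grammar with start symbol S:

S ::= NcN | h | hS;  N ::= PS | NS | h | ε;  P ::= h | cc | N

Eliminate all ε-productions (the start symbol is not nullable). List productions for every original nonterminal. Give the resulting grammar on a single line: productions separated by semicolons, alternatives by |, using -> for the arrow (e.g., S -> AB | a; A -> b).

S -> c | h | Nc | cN | hS | NcN; N -> S | h | NS | PS; P -> N | h | cc

Nullable set: {N, P}.
S -> NcN: N, N nullable, giving Nc | NcN | c | cN.
Drop N -> ε.
N -> NS: N nullable, giving NS | S.
N -> PS: P nullable, giving PS | S.
P -> N: N nullable, giving N.
Unchanged (no nullable symbols): S -> h; S -> hS; N -> h; P -> cc; P -> h.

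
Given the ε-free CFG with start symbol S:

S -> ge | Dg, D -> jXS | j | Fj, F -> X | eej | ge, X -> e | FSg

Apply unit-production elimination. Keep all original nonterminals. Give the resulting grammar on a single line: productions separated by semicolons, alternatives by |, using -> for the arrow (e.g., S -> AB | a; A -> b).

Unit productions: F->X.
Unit pairs (A ⇒* B via units): (F,X).
S: inherits non-unit rules of {S} → Dg | ge.
D: inherits non-unit rules of {D} → Fj | j | jXS.
F: inherits non-unit rules of {F, X} → FSg | e | eej | ge.
X: inherits non-unit rules of {X} → FSg | e.

S -> Dg | ge; D -> j | Fj | jXS; F -> e | ge | FSg | eej; X -> e | FSg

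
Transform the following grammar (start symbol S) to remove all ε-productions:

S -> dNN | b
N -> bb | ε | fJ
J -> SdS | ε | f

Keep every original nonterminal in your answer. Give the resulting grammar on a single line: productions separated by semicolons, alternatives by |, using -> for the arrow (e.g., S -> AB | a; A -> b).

Nullable set: {J, N}.
S -> dNN: N, N nullable, giving d | dN | dNN.
Drop J -> ε.
Drop N -> ε.
N -> fJ: J nullable, giving f | fJ.
Unchanged (no nullable symbols): S -> b; J -> SdS; J -> f; N -> bb.

S -> b | d | dN | dNN; J -> f | SdS; N -> f | bb | fJ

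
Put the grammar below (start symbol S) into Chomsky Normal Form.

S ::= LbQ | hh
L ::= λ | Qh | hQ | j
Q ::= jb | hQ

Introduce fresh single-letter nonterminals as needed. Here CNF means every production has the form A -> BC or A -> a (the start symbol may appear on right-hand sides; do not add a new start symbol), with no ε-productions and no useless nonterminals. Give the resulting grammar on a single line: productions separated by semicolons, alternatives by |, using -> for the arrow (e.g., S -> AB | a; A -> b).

S -> AA | CQ | LD; A -> h; B -> j; C -> b; D -> CQ; L -> j | AQ | QA; Q -> AQ | BC

Nullable: {L}; after ε-elimination: S -> bQ | hh | LbQ; L -> j | Qh | hQ; Q -> hQ | jb.
No unit productions to eliminate.
TERM: introduce C -> b, A -> h, B -> j and substitute in every rule of length ≥2.
BIN: S -> LCQ becomes S -> LD, D -> CQ.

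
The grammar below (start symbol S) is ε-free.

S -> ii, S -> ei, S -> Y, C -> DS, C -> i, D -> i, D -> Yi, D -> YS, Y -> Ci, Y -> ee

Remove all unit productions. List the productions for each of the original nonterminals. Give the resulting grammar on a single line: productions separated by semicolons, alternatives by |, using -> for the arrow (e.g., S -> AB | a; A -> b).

Unit productions: S->Y.
Unit pairs (A ⇒* B via units): (S,Y).
S: inherits non-unit rules of {S, Y} → Ci | ee | ei | ii.
C: inherits non-unit rules of {C} → DS | i.
D: inherits non-unit rules of {D} → YS | Yi | i.
Y: inherits non-unit rules of {Y} → Ci | ee.

S -> Ci | ee | ei | ii; C -> i | DS; D -> i | YS | Yi; Y -> Ci | ee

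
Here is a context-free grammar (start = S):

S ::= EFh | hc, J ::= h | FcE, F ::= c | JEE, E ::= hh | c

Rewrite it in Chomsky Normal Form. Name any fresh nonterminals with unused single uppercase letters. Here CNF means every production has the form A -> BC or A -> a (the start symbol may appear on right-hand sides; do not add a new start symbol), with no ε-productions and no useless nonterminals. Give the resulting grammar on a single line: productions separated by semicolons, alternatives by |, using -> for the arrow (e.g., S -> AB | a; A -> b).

S -> AB | EG; A -> h; B -> c; C -> EE; D -> BE; E -> c | AA; F -> c | JC; G -> FA; J -> h | FD

No ε-productions.
No unit productions to eliminate.
TERM: introduce B -> c, A -> h and substitute in every rule of length ≥2.
BIN: F -> JEE becomes F -> JC, C -> EE; J -> FBE becomes J -> FD, D -> BE; S -> EFA becomes S -> EG, G -> FA.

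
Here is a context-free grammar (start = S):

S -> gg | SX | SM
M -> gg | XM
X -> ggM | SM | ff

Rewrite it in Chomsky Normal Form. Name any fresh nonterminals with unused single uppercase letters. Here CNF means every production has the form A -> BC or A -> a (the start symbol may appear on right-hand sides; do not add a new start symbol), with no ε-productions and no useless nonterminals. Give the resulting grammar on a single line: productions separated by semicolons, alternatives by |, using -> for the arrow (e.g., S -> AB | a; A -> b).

No ε-productions.
No unit productions to eliminate.
TERM: introduce B -> f, A -> g and substitute in every rule of length ≥2.
BIN: X -> AAM becomes X -> AC, C -> AM.

S -> AA | SM | SX; A -> g; B -> f; C -> AM; M -> AA | XM; X -> AC | BB | SM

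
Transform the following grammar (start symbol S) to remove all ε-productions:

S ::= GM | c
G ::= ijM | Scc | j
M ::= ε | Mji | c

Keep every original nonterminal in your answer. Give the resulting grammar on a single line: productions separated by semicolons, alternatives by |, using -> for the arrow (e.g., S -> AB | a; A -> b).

S -> G | c | GM; G -> j | ij | Scc | ijM; M -> c | ji | Mji

Nullable set: {M}.
S -> GM: M nullable, giving G | GM.
G -> ijM: M nullable, giving ij | ijM.
Drop M -> ε.
M -> Mji: M nullable, giving Mji | ji.
Unchanged (no nullable symbols): S -> c; G -> Scc; G -> j; M -> c.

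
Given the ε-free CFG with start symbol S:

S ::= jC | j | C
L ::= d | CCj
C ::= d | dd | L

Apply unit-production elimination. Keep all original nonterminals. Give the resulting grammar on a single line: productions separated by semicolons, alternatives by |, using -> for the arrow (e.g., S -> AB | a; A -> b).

S -> d | j | dd | jC | CCj; C -> d | dd | CCj; L -> d | CCj

Unit productions: C->L, S->C.
Unit pairs (A ⇒* B via units): (C,L), (S,C), (S,L).
S: inherits non-unit rules of {C, L, S} → CCj | d | dd | j | jC.
C: inherits non-unit rules of {C, L} → CCj | d | dd.
L: inherits non-unit rules of {L} → CCj | d.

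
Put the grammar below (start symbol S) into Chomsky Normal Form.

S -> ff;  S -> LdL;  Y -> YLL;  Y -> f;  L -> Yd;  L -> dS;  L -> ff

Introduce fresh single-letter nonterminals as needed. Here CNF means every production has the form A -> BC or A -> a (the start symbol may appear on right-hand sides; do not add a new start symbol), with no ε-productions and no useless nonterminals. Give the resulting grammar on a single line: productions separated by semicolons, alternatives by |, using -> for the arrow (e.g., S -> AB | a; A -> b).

S -> BB | LC; A -> d; B -> f; C -> AL; D -> LL; L -> AS | BB | YA; Y -> f | YD

No ε-productions.
No unit productions to eliminate.
TERM: introduce A -> d, B -> f and substitute in every rule of length ≥2.
BIN: S -> LAL becomes S -> LC, C -> AL; Y -> YLL becomes Y -> YD, D -> LL.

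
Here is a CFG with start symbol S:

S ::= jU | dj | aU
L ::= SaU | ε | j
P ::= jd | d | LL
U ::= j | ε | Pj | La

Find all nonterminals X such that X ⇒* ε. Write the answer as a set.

{L, P, U}

Directly nullable (have an ε-rule): {L, U}.
P is nullable via P -> LL (every symbol on the right is already known nullable).
Not nullable: S — each has a terminal in every rule's right-hand side or depends on a non-nullable symbol.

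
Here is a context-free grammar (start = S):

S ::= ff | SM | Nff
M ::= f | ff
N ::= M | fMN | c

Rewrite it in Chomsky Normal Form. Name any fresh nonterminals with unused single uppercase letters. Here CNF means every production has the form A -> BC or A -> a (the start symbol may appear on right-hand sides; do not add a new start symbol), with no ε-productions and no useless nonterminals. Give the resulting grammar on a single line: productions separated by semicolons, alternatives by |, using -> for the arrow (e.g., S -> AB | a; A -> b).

S -> AA | NC | SM; A -> f; B -> MN; C -> AA; M -> f | AA; N -> c | f | AA | AB

No ε-productions.
After unit-elimination: S -> SM | ff | Nff; M -> f | ff; N -> c | f | ff | fMN.
TERM: introduce A -> f and substitute in every rule of length ≥2.
BIN: N -> AMN becomes N -> AB, B -> MN; S -> NAA becomes S -> NC, C -> AA.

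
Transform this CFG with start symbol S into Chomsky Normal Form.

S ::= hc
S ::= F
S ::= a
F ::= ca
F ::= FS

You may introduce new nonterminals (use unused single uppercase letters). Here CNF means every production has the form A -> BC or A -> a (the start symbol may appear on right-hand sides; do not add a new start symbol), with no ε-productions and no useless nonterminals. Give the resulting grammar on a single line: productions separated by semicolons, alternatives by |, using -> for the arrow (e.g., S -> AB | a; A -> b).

No ε-productions.
After unit-elimination: S -> a | FS | ca | hc; F -> FS | ca.
TERM: introduce B -> a, A -> c, C -> h and substitute in every rule of length ≥2.

S -> a | AB | CA | FS; A -> c; B -> a; C -> h; F -> AB | FS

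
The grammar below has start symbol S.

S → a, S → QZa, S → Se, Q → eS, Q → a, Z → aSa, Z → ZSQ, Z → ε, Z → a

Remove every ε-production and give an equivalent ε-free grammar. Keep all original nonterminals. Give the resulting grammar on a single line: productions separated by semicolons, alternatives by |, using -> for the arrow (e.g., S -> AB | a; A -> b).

S -> a | Qa | Se | QZa; Q -> a | eS; Z -> a | SQ | ZSQ | aSa

Nullable set: {Z}.
S -> QZa: Z nullable, giving QZa | Qa.
Drop Z -> ε.
Z -> ZSQ: Z nullable, giving SQ | ZSQ.
Unchanged (no nullable symbols): S -> Se; S -> a; Q -> a; Q -> eS; Z -> a; Z -> aSa.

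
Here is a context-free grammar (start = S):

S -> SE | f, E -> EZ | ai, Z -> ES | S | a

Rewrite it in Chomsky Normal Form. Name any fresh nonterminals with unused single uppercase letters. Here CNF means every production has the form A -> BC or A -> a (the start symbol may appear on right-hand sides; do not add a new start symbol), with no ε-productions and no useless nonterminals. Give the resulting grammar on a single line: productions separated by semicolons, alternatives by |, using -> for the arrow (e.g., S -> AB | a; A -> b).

S -> f | SE; A -> a; B -> i; E -> AB | EZ; Z -> a | f | ES | SE

No ε-productions.
After unit-elimination: S -> f | SE; E -> EZ | ai; Z -> a | f | ES | SE.
TERM: introduce A -> a, B -> i and substitute in every rule of length ≥2.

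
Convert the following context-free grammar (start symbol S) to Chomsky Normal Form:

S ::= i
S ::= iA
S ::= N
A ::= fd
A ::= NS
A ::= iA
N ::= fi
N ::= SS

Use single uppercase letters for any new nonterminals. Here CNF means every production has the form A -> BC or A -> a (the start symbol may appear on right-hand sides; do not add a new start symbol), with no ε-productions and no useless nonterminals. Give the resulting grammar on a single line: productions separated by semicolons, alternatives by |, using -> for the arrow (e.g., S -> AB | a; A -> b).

S -> i | BD | DA | SS; A -> BC | DA | NS; B -> f; C -> d; D -> i; N -> BD | SS

No ε-productions.
After unit-elimination: S -> i | SS | fi | iA; A -> NS | fd | iA; N -> SS | fi.
TERM: introduce C -> d, B -> f, D -> i and substitute in every rule of length ≥2.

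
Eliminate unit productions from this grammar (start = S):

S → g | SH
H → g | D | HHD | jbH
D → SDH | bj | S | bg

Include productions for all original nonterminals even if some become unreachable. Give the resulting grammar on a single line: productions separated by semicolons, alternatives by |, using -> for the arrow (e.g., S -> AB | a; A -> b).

S -> g | SH; D -> g | SH | bg | bj | SDH; H -> g | SH | bg | bj | HHD | SDH | jbH

Unit productions: D->S, H->D.
Unit pairs (A ⇒* B via units): (D,S), (H,D), (H,S).
S: inherits non-unit rules of {S} → SH | g.
D: inherits non-unit rules of {D, S} → SDH | SH | bg | bj | g.
H: inherits non-unit rules of {D, H, S} → HHD | SDH | SH | bg | bj | g | jbH.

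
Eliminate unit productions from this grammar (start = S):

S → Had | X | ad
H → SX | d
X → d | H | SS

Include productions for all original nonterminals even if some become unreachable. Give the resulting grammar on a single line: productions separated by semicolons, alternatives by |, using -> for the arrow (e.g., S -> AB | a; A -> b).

S -> d | SS | SX | ad | Had; H -> d | SX; X -> d | SS | SX

Unit productions: S->X, X->H.
Unit pairs (A ⇒* B via units): (S,H), (S,X), (X,H).
S: inherits non-unit rules of {H, S, X} → Had | SS | SX | ad | d.
H: inherits non-unit rules of {H} → SX | d.
X: inherits non-unit rules of {H, X} → SS | SX | d.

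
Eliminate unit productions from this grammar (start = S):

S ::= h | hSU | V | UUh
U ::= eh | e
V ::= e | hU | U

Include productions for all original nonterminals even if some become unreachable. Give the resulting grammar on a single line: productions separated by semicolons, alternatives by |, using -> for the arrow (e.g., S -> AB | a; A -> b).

S -> e | h | eh | hU | UUh | hSU; U -> e | eh; V -> e | eh | hU

Unit productions: S->V, V->U.
Unit pairs (A ⇒* B via units): (S,U), (S,V), (V,U).
S: inherits non-unit rules of {S, U, V} → UUh | e | eh | h | hSU | hU.
U: inherits non-unit rules of {U} → e | eh.
V: inherits non-unit rules of {U, V} → e | eh | hU.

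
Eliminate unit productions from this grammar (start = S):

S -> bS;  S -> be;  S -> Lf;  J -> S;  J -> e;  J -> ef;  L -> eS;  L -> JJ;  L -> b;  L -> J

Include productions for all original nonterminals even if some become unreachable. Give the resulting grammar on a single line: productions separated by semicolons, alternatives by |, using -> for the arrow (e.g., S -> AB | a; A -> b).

S -> Lf | bS | be; J -> e | Lf | bS | be | ef; L -> b | e | JJ | Lf | bS | be | eS | ef

Unit productions: J->S, L->J.
Unit pairs (A ⇒* B via units): (J,S), (L,J), (L,S).
S: inherits non-unit rules of {S} → Lf | bS | be.
J: inherits non-unit rules of {J, S} → Lf | bS | be | e | ef.
L: inherits non-unit rules of {J, L, S} → JJ | Lf | b | bS | be | e | eS | ef.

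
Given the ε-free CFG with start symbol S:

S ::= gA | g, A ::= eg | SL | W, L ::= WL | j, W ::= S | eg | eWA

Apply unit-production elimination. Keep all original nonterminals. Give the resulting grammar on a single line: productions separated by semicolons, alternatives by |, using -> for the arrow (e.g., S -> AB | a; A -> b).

Unit productions: A->W, W->S.
Unit pairs (A ⇒* B via units): (A,S), (A,W), (W,S).
S: inherits non-unit rules of {S} → g | gA.
A: inherits non-unit rules of {A, S, W} → SL | eWA | eg | g | gA.
L: inherits non-unit rules of {L} → WL | j.
W: inherits non-unit rules of {S, W} → eWA | eg | g | gA.

S -> g | gA; A -> g | SL | eg | gA | eWA; L -> j | WL; W -> g | eg | gA | eWA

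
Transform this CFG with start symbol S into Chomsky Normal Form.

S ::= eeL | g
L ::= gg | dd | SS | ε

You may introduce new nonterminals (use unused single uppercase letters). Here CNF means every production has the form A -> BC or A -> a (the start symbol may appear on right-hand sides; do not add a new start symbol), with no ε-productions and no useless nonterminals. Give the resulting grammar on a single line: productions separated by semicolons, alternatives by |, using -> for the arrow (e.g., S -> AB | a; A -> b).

S -> g | CC | CD; A -> d; B -> g; C -> e; D -> CL; L -> AA | BB | SS

Nullable: {L}; after ε-elimination: S -> g | ee | eeL; L -> SS | dd | gg.
No unit productions to eliminate.
TERM: introduce A -> d, C -> e, B -> g and substitute in every rule of length ≥2.
BIN: S -> CCL becomes S -> CD, D -> CL.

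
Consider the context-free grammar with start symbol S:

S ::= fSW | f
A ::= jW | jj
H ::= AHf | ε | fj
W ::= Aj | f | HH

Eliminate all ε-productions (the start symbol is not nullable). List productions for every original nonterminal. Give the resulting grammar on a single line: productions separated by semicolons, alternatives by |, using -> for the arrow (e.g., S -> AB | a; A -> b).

S -> f | fS | fSW; A -> j | jW | jj; H -> Af | fj | AHf; W -> H | f | Aj | HH

Nullable set: {H, W}.
S -> fSW: W nullable, giving fS | fSW.
A -> jW: W nullable, giving j | jW.
Drop H -> ε.
H -> AHf: H nullable, giving AHf | Af.
W -> HH: H, H nullable, giving H | HH.
Unchanged (no nullable symbols): S -> f; A -> jj; H -> fj; W -> Aj; W -> f.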